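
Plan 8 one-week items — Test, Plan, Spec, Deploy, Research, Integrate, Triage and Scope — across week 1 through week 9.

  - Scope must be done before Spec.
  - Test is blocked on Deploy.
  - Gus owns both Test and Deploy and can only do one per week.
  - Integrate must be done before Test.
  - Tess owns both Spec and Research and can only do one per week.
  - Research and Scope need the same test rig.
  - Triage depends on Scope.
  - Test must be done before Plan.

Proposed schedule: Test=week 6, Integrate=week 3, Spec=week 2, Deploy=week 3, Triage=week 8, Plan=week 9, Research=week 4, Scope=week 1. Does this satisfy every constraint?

Research and Scope need the same test rig — holds.
Tess owns both Spec and Research and can only do one per week — holds.
Triage depends on Scope — holds.
Gus owns both Test and Deploy and can only do one per week — holds.
Test is blocked on Deploy — holds.
Test must be done before Plan — holds.
Scope must be done before Spec — holds.
Integrate must be done before Test — holds.

Valid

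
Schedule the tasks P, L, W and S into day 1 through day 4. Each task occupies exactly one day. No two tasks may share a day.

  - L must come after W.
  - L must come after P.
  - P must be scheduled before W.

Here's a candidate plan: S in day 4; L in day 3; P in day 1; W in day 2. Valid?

No two tasks may share a day — holds.
L must come after W — holds.
L must come after P — holds.
P must be scheduled before W — holds.

Yes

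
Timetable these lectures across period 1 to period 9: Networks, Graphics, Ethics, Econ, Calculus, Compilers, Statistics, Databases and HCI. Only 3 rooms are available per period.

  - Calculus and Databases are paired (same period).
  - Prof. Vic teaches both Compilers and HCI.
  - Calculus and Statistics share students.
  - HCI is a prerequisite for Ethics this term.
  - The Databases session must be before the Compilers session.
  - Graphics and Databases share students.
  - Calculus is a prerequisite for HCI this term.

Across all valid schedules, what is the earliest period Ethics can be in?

Precedence pushes Ethics to at least period 3.
Ethics at period 3 is achievable: Networks=period 1; Compilers=period 3; Graphics=period 2; Statistics=period 3; Econ=period 2; Databases=period 1; Calculus=period 1; HCI=period 2; Ethics=period 3.

period 3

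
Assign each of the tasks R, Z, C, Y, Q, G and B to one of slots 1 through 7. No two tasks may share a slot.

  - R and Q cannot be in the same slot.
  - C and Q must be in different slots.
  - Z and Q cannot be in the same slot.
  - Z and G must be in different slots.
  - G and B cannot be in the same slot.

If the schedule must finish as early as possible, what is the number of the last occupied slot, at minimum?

With at most 1 per slot and 7 tasks, at least 7 slots are needed.
7 works (last occupied slot: 7): for example C=3, Q=5, R=1, Z=2, G=6, Y=4, B=7.

7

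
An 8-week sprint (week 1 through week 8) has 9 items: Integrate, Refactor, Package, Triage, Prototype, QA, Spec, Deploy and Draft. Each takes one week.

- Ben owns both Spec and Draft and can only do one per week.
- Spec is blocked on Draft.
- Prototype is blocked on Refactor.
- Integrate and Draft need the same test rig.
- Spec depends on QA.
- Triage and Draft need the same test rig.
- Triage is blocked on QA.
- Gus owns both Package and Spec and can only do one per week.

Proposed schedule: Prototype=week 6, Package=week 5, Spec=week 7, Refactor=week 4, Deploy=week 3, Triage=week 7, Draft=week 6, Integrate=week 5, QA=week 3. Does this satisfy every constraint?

Integrate and Draft need the same test rig — holds.
Prototype is blocked on Refactor — holds.
Spec depends on QA — holds.
Ben owns both Spec and Draft and can only do one per week — holds.
Gus owns both Package and Spec and can only do one per week — holds.
Triage is blocked on QA — holds.
Spec is blocked on Draft — holds.
Triage and Draft need the same test rig — holds.

Yes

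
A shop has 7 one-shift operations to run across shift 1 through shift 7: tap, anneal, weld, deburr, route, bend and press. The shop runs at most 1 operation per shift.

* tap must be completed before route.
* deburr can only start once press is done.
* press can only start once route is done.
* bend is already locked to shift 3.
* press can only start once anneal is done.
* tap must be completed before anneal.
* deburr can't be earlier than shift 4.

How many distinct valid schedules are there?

12

Splitting on tap: it can be shift 1 (10), shift 2 (2). Listing each branch's schedules as (anneal, weld, deburr, route, bend, press) by shift number:
tap=shift 1: (2,4,7,5,3,6) (2,5,7,4,3,6) (2,6,7,4,3,5) (2,7,6,4,3,5) (4,2,7,5,3,6) (4,5,7,2,3,6) (4,6,7,2,3,5) (4,7,6,2,3,5) (5,2,7,4,3,6) (5,4,7,2,3,6) — 10.
tap=shift 2: (4,1,7,5,3,6) (5,1,7,4,3,6) — 2.
Summing: 10 + 2 = 12.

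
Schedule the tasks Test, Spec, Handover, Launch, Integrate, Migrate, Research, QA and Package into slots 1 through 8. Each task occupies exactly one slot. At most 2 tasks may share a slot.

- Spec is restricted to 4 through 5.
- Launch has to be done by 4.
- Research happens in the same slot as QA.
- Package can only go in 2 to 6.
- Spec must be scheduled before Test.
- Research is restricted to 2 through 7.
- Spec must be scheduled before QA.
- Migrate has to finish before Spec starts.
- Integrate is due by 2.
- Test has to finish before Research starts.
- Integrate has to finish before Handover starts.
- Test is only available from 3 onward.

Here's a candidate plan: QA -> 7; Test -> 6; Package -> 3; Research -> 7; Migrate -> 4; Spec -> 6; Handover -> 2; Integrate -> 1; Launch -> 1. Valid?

Spec must be scheduled before QA — holds.
At most 2 tasks may share a slot — holds.
Research happens in the same slot as QA — holds.
Spec must be scheduled before Test — violated.
Migrate has to finish before Spec starts — holds.
Spec is restricted to 4 through 5 — violated.
Test is only available from 3 onward — holds.
Launch has to be done by 4 — holds.
Research is restricted to 2 through 7 — holds.
Integrate is due by 2 — holds.
Package can only go in 2 to 6 — holds.
Test has to finish before Research starts — holds.
Integrate has to finish before Handover starts — holds.

Invalid. Spec is restricted to 4 through 5.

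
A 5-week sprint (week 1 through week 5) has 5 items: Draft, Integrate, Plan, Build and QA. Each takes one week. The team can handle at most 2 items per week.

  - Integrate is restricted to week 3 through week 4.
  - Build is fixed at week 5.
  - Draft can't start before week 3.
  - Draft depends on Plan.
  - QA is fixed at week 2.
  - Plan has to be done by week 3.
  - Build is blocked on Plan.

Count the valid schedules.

Splitting on Draft: it can be week 3 (4), week 4 (6), week 5 (6). Listing each branch's schedules as (Integrate, Plan, Build, QA) by week number:
Draft=week 3: (3,1,5,2) (3,2,5,2) (4,1,5,2) (4,2,5,2) — 4.
Draft=week 4: (3,1,5,2) (3,2,5,2) (3,3,5,2) (4,1,5,2) (4,2,5,2) (4,3,5,2) — 6.
Draft=week 5: (3,1,5,2) (3,2,5,2) (3,3,5,2) (4,1,5,2) (4,2,5,2) (4,3,5,2) — 6.
Summing: 4 + 6 + 6 = 16.

16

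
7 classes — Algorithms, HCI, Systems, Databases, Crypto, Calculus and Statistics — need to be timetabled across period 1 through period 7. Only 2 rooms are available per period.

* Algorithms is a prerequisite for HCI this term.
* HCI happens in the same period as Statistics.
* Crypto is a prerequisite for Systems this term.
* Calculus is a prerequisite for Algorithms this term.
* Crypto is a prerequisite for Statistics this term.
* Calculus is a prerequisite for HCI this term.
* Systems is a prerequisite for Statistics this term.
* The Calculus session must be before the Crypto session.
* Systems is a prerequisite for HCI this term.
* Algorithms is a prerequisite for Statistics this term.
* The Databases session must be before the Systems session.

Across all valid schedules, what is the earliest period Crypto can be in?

period 2

Precedence pushes Crypto to at least period 2; downstream work caps Crypto at period 5.
Crypto at period 2 is achievable: Algorithms in period 2, Calculus in period 1, Crypto in period 2, Databases in period 1, HCI in period 4, Statistics in period 4, Systems in period 3.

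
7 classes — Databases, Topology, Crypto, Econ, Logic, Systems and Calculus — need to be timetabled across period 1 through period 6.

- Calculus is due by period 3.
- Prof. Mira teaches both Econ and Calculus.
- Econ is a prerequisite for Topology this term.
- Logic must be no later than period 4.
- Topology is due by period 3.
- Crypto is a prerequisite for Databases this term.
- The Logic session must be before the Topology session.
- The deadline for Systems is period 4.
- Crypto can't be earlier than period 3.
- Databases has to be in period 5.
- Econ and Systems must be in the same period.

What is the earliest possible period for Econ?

Downstream work caps Econ at period 2.
Econ at period 1 is achievable: Databases -> period 5; Systems -> period 1; Calculus -> period 2; Logic -> period 1; Topology -> period 2; Econ -> period 1; Crypto -> period 3.

period 1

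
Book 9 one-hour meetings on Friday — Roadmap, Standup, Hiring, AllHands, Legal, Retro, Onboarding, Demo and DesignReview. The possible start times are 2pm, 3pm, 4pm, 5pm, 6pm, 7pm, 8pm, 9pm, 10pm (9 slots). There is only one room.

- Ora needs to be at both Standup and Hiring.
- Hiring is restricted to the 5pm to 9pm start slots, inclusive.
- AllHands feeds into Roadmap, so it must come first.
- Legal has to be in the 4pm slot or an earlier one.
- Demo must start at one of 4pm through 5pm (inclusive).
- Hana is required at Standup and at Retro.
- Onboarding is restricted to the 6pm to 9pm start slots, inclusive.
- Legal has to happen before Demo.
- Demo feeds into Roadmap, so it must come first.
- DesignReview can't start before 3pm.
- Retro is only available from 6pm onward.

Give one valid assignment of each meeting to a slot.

AllHands=8pm, DesignReview=3pm, Demo=4pm, Hiring=5pm, Legal=2pm, Standup=10pm, Roadmap=9pm, Onboarding=6pm, Retro=7pm

Checking: AllHands(8pm) before Roadmap(9pm); Demo(4pm) before Roadmap(9pm); Legal(2pm) before Demo(4pm); Standup(10pm) != Retro(7pm); Standup(10pm) != Hiring(5pm); Retro=7pm in [6pm,10pm]; Hiring=5pm in [5pm,9pm]; Onboarding=6pm in [6pm,9pm]; Demo=4pm in [4pm,5pm]; Legal=2pm in [2pm,4pm]; DesignReview=3pm in [3pm,10pm]; max 1 per slot (cap 1).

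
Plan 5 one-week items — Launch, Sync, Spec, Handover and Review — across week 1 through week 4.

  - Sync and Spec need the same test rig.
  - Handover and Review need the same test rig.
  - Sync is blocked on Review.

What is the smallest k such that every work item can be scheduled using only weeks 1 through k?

2

The precedence chain requires at least 2 distinct weeks.
2 works (last occupied week: week 2): for example Handover in week 2; Launch in week 1; Review in week 1; Sync in week 2; Spec in week 1.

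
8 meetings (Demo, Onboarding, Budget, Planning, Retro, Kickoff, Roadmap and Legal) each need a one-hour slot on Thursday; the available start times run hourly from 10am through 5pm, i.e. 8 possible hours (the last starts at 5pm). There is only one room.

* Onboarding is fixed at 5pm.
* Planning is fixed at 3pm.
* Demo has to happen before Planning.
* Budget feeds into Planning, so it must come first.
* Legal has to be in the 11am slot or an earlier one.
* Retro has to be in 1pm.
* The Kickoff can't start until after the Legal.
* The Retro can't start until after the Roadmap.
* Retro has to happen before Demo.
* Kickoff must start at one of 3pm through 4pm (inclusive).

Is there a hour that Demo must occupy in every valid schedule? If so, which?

Retro is fixed at 1pm and must come before Demo, so Demo is at least 2pm.
Planning is fixed at 3pm and must come after Demo, so Demo is at most 2pm.
So Demo must be 2pm.

2pm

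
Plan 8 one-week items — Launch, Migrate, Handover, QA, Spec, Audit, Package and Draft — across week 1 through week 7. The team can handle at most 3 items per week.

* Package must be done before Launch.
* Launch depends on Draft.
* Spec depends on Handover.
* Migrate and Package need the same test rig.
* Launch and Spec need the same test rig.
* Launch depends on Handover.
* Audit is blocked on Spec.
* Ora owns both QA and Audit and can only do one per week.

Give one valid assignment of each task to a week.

Spec=week 3, QA=week 2, Launch=week 2, Package=week 1, Draft=week 1, Handover=week 1, Audit=week 4, Migrate=week 2

Checking: Handover(week 1) before Launch(week 2); Spec(week 3) before Audit(week 4); Package(week 1) before Launch(week 2); Draft(week 1) before Launch(week 2); Handover(week 1) before Spec(week 3); Launch(week 2) != Spec(week 3); QA(week 2) != Audit(week 4); Migrate(week 2) != Package(week 1); max 3 per week (cap 3).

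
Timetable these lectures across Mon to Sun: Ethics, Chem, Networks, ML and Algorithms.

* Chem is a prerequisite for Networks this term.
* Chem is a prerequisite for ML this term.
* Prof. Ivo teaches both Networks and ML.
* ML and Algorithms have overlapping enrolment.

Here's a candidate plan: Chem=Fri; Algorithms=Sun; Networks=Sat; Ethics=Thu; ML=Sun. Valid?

Prof. Ivo teaches both Networks and ML — holds.
ML and Algorithms have overlapping enrolment — violated.
Chem is a prerequisite for Networks this term — holds.
Chem is a prerequisite for ML this term — holds.

Invalid. ML and Algorithms have overlapping enrolment.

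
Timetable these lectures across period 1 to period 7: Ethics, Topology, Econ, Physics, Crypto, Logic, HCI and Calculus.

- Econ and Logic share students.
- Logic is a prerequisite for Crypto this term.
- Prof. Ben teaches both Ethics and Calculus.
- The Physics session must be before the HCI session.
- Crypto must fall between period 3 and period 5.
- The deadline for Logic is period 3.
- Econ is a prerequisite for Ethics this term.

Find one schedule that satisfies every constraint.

Topology -> period 1; Ethics -> period 3; Crypto -> period 3; Logic -> period 1; Econ -> period 2; HCI -> period 2; Calculus -> period 1; Physics -> period 1

Checking: Econ(period 2) before Ethics(period 3); Logic(period 1) before Crypto(period 3); Physics(period 1) before HCI(period 2); Ethics(period 3) != Calculus(period 1); Econ(period 2) != Logic(period 1); Logic=period 1 in [period 1,period 3]; Crypto=period 3 in [period 3,period 5].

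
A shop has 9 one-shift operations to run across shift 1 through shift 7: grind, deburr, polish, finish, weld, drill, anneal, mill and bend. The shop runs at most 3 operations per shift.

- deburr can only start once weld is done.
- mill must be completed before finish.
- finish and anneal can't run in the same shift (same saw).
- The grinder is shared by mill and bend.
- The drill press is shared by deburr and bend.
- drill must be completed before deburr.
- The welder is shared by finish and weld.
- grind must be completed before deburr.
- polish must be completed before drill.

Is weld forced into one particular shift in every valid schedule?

No

weld can be shift 1 (e.g. polish in shift 1, anneal in shift 2, bend in shift 4, mill in shift 2, drill in shift 2, weld in shift 1, finish in shift 3, grind in shift 1, deburr in shift 3) or shift 2 (e.g. deburr -> shift 3, bend -> shift 4, polish -> shift 1, anneal -> shift 2, mill -> shift 1, grind -> shift 1, drill -> shift 2, weld -> shift 2, finish -> shift 3).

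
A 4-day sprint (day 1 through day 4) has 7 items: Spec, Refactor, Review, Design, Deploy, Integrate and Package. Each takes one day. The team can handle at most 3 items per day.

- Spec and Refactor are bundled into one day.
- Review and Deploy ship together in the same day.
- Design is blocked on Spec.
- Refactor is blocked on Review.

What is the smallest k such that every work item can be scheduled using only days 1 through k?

3

The precedence chain requires at least 3 distinct days.
With at most 3 per day and 7 work items, at least 3 days are needed.
3 works (last occupied day: day 3): for example Deploy in day 1; Spec in day 2; Integrate in day 1; Review in day 1; Refactor in day 2; Design in day 3; Package in day 2.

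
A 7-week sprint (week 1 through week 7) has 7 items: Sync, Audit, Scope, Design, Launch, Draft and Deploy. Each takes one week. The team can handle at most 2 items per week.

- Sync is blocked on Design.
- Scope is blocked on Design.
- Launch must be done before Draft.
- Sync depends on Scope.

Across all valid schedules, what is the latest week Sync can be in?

Precedence pushes Sync to at least week 3.
Sync at week 7 is achievable: Scope -> week 2; Design -> week 1; Deploy -> week 3; Launch -> week 1; Sync -> week 7; Audit -> week 3; Draft -> week 2.

week 7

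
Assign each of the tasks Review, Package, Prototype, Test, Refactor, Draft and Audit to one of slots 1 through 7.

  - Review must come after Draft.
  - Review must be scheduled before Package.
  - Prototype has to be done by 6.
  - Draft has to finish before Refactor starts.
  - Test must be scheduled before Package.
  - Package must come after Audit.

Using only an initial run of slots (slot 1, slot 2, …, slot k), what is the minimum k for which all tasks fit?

3 slots

The precedence chain requires at least 3 distinct slots.
3 works (last occupied slot: 3): for example Refactor in 2; Prototype in 1; Audit in 1; Draft in 1; Package in 3; Review in 2; Test in 1.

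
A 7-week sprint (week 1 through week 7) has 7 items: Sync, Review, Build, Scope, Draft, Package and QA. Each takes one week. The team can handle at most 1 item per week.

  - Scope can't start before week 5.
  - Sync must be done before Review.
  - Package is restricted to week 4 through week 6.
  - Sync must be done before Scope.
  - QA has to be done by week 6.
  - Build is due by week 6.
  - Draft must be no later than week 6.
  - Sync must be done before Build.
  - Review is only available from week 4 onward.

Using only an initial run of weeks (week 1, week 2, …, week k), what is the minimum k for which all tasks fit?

The precedence chain requires at least 2 distinct weeks.
With at most 1 per week and 7 tasks, at least 7 weeks are needed.
Scope can't be placed before week 5, so the schedule must run through at least week 5.
7 works (last occupied week: week 7): for example Scope -> week 5, Package -> week 4, Sync -> week 1, Build -> week 2, Draft -> week 3, Review -> week 7, QA -> week 6.

7 weeks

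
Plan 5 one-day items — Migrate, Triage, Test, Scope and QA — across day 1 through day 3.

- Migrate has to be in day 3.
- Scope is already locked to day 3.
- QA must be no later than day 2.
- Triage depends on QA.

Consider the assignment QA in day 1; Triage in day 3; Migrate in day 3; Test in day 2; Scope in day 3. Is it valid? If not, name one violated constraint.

Valid

Triage depends on QA — holds.
Migrate has to be in day 3 — holds.
Scope is already locked to day 3 — holds.
QA must be no later than day 2 — holds.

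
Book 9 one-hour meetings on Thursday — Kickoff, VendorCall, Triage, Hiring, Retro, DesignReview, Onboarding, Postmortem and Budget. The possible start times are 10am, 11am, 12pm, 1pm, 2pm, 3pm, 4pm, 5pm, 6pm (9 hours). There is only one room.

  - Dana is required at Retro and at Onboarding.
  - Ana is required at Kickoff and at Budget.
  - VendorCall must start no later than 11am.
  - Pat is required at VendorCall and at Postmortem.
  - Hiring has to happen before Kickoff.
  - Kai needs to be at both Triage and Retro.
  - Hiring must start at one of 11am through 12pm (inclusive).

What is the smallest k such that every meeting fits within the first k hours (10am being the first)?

9 hours

The precedence chain requires at least 2 distinct hours.
With at most 1 per hour and 9 meetings, at least 9 hours are needed.
Propagating the time windows through the other constraints, Kickoff can't land before 12pm — that is hour 3 counting from 10am — so the schedule must run through at least 3 hours.
9 works (last occupied hour: 6pm): for example Hiring in 11am, Budget in 6pm, Postmortem in 5pm, DesignReview in 3pm, Onboarding in 4pm, VendorCall in 10am, Triage in 1pm, Retro in 2pm, Kickoff in 12pm.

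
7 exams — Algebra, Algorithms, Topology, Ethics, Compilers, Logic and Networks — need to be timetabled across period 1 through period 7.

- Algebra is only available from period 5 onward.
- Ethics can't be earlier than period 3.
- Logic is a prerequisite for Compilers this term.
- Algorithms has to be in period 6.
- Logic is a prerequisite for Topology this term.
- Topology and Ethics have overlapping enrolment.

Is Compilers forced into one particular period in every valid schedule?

Compilers can be period 2 (e.g. Logic in period 1, Algebra in period 5, Algorithms in period 6, Compilers in period 2, Ethics in period 3, Topology in period 2, Networks in period 1) or period 3 (e.g. Topology -> period 2; Algorithms -> period 6; Compilers -> period 3; Networks -> period 1; Logic -> period 1; Algebra -> period 5; Ethics -> period 3).

No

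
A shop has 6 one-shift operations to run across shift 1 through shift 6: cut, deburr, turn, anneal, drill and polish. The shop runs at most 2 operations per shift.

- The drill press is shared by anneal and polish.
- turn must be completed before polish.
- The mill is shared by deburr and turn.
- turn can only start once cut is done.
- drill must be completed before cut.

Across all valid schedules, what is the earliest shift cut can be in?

shift 2

Precedence pushes cut to at least shift 2; downstream work caps cut at shift 4.
cut at shift 2 is achievable: turn=shift 3; cut=shift 2; anneal=shift 2; drill=shift 1; polish=shift 4; deburr=shift 1.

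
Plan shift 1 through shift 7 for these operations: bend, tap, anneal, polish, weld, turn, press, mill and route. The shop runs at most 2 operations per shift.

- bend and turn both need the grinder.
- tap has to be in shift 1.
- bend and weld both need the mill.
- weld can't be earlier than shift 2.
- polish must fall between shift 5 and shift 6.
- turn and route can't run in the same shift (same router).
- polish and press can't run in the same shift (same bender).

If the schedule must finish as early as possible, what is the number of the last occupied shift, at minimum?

shift 5

With at most 2 per shift and 9 operations, at least 5 shifts are needed.
polish can't be placed before shift 5, so the schedule must run through at least shift 5.
5 works (last occupied shift: shift 5): for example tap=shift 1, bend=shift 1, turn=shift 3, mill=shift 4, weld=shift 2, route=shift 4, polish=shift 5, anneal=shift 2, press=shift 3.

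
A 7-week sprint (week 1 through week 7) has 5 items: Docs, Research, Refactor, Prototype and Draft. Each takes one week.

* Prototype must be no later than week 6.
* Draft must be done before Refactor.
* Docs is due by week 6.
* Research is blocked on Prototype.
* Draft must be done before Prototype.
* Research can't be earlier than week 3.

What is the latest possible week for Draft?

Downstream work caps Draft at week 5.
Draft at week 5 is achievable: Draft in week 5, Docs in week 1, Refactor in week 6, Research in week 7, Prototype in week 6.

week 5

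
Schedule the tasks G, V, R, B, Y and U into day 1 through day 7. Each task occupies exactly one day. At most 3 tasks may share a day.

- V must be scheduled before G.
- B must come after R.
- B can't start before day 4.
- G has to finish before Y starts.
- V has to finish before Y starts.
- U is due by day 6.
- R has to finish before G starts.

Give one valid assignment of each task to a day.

V in day 1; G in day 2; B in day 4; U in day 1; R in day 1; Y in day 3

Checking: G(day 2) before Y(day 3); R(day 1) before B(day 4); V(day 1) before G(day 2); V(day 1) before Y(day 3); R(day 1) before G(day 2); B=day 4 in [day 4,day 7]; U=day 1 in [day 1,day 6]; max 3 per day (cap 3).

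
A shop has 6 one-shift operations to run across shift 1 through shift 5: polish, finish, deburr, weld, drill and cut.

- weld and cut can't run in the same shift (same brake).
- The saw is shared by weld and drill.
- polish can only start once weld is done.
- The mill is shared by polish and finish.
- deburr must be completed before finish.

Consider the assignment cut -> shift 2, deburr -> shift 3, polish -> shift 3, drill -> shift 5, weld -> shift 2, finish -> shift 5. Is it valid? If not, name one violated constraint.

The mill is shared by polish and finish — holds.
deburr must be completed before finish — holds.
The saw is shared by weld and drill — holds.
polish can only start once weld is done — holds.
weld and cut can't run in the same shift (same brake) — violated.

No — it violates: weld and cut can't run in the same shift (same brake)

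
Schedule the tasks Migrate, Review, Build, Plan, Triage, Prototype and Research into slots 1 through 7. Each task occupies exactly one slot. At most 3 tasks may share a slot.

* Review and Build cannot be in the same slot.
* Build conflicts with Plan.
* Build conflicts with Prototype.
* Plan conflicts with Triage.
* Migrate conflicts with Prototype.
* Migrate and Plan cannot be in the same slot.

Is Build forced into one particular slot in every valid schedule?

Build can be 1 (e.g. Research -> 3, Triage -> 1, Migrate -> 1, Plan -> 2, Review -> 2, Build -> 1, Prototype -> 2) or 2 (e.g. Plan -> 3, Research -> 2, Triage -> 1, Review -> 1, Migrate -> 1, Build -> 2, Prototype -> 3).

No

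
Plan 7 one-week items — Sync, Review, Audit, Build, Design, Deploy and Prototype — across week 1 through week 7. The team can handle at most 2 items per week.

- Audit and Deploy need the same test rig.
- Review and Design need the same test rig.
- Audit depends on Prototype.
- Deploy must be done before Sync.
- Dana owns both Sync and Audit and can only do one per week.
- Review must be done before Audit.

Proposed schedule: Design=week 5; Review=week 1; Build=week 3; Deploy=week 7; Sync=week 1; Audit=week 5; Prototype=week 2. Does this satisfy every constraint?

Invalid. Deploy must be done before Sync.

Audit and Deploy need the same test rig — holds.
Review and Design need the same test rig — holds.
Deploy must be done before Sync — violated.
Review must be done before Audit — holds.
Audit depends on Prototype — holds.
The team can handle at most 2 items per week — holds.
Dana owns both Sync and Audit and can only do one per week — holds.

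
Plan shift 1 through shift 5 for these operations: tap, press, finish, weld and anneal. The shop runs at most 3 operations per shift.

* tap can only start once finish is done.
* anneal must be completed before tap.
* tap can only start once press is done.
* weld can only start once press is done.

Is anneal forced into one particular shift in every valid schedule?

anneal can be shift 1 (e.g. anneal in shift 1, press in shift 1, tap in shift 2, weld in shift 2, finish in shift 1) or shift 2 (e.g. tap in shift 3; finish in shift 1; weld in shift 2; anneal in shift 2; press in shift 1).

No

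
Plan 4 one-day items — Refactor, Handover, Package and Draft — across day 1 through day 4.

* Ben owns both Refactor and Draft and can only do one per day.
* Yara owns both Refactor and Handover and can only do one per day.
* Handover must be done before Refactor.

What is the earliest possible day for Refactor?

day 2

Precedence pushes Refactor to at least day 2.
Refactor at day 2 is achievable: Package=day 1; Handover=day 1; Draft=day 1; Refactor=day 2.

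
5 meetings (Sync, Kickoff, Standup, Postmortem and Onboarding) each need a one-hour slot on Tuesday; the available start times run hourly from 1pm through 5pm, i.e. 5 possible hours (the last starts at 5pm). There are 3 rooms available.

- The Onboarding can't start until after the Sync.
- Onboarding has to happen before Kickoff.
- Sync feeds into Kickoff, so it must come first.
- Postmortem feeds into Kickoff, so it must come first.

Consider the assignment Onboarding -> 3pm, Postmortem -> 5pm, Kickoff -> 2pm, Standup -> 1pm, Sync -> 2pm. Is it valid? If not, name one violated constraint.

Invalid. Postmortem feeds into Kickoff, so it must come first.

The Onboarding can't start until after the Sync — holds.
Postmortem feeds into Kickoff, so it must come first — violated.
There are 3 rooms available — holds.
Onboarding has to happen before Kickoff — violated.
Sync feeds into Kickoff, so it must come first — violated.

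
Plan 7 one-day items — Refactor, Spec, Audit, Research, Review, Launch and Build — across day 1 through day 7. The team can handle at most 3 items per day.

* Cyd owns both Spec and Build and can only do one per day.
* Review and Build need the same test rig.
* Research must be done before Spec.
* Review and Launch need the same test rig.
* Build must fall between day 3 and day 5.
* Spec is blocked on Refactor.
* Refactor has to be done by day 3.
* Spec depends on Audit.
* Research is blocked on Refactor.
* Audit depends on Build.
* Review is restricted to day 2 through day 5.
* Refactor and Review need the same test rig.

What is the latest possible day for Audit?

day 6

Precedence pushes Audit to at least day 4; downstream work caps Audit at day 6.
Audit at day 6 is achievable: Research in day 2; Review in day 2; Spec in day 7; Audit in day 6; Refactor in day 1; Launch in day 1; Build in day 3.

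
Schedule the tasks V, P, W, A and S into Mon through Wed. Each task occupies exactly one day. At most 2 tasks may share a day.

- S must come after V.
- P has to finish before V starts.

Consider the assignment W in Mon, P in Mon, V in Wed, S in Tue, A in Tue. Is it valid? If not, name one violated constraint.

Invalid. S must come after V.

At most 2 tasks may share a day — holds.
P has to finish before V starts — holds.
S must come after V — violated.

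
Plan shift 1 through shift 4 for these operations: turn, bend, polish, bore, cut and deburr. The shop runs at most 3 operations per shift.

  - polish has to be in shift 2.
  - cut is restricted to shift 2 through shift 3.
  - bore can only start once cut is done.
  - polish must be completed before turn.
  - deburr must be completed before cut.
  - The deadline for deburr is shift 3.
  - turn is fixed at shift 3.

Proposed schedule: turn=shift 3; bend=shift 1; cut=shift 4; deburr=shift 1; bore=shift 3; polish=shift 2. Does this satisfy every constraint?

polish has to be in shift 2 — holds.
The shop runs at most 3 operations per shift — holds.
cut is restricted to shift 2 through shift 3 — violated.
The deadline for deburr is shift 3 — holds.
polish must be completed before turn — holds.
turn is fixed at shift 3 — holds.
deburr must be completed before cut — holds.
bore can only start once cut is done — violated.

No — it violates: bore can only start once cut is done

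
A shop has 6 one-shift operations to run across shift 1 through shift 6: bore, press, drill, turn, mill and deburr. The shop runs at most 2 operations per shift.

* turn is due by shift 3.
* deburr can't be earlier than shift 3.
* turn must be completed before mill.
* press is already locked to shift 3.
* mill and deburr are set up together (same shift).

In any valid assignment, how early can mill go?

Mill must be in the same shift as deburr, which can't be before shift 3, so mill is at least shift 3.
mill at shift 4 is achievable: press -> shift 3; mill -> shift 4; turn -> shift 1; drill -> shift 2; deburr -> shift 4; bore -> shift 1.
Nothing earlier works — the capacity limit rule out every shift before shift 4.

shift 4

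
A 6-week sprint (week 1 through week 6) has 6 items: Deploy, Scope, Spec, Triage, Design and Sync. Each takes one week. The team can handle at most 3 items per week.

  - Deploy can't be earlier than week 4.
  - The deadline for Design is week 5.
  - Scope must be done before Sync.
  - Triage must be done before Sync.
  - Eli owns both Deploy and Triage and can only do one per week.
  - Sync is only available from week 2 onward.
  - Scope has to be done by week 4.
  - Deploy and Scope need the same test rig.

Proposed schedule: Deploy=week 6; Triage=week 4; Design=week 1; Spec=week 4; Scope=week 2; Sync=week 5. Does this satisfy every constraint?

Triage must be done before Sync — holds.
Deploy can't be earlier than week 4 — holds.
Scope must be done before Sync — holds.
The deadline for Design is week 5 — holds.
Scope has to be done by week 4 — holds.
Deploy and Scope need the same test rig — holds.
Sync is only available from week 2 onward — holds.
Eli owns both Deploy and Triage and can only do one per week — holds.
The team can handle at most 3 items per week — holds.

Valid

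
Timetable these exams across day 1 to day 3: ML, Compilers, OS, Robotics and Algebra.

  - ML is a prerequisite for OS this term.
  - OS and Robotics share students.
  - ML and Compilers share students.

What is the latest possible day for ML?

day 2

Downstream work caps ML at day 2.
ML at day 2 is achievable: Compilers=day 1, Algebra=day 1, OS=day 3, Robotics=day 1, ML=day 2.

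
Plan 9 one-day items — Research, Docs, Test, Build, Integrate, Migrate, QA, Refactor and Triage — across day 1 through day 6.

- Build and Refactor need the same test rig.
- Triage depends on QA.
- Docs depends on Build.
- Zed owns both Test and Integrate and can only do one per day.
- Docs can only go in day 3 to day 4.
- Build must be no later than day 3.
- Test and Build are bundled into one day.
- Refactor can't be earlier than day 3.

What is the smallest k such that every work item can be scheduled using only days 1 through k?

3 days

The precedence chain requires at least 2 distinct days.
Docs can't be placed before day 3, so the schedule must run through at least day 3.
3 works (last occupied day: day 3): for example Migrate -> day 1, Test -> day 1, Triage -> day 2, Integrate -> day 2, QA -> day 1, Docs -> day 3, Refactor -> day 3, Build -> day 1, Research -> day 1.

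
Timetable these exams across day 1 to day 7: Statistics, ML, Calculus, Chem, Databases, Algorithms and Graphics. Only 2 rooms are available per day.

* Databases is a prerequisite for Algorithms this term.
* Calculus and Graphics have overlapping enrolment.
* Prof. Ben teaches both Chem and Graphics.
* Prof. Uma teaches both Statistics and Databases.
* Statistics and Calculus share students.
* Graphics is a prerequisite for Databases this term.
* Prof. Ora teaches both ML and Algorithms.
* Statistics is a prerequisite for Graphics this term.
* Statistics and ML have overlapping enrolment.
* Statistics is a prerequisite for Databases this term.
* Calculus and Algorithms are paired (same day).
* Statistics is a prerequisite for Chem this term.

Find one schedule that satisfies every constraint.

Statistics in day 1, ML in day 2, Algorithms in day 4, Chem in day 3, Graphics in day 2, Calculus in day 4, Databases in day 3

Checking: Statistics(day 1) before Chem(day 3); Statistics(day 1) before Graphics(day 2); Databases(day 3) before Algorithms(day 4); Graphics(day 2) before Databases(day 3); Statistics(day 1) before Databases(day 3); Chem(day 3) != Graphics(day 2); Calculus(day 4) != Graphics(day 2); Statistics(day 1) != Calculus(day 4); Statistics(day 1) != ML(day 2); ML(day 2) != Algorithms(day 4); Statistics(day 1) != Databases(day 3); Calculus = Algorithms = day 4; max 2 per day (cap 2).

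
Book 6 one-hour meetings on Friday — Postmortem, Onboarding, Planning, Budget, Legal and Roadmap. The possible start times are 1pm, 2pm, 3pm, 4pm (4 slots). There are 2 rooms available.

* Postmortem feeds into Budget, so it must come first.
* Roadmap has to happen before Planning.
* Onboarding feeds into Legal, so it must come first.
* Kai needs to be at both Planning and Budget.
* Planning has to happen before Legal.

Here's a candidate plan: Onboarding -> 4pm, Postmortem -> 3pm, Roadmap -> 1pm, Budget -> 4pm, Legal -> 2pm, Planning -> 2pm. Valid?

No — it violates: Onboarding feeds into Legal, so it must come first

Onboarding feeds into Legal, so it must come first — violated.
Kai needs to be at both Planning and Budget — holds.
There are 2 rooms available — holds.
Postmortem feeds into Budget, so it must come first — holds.
Planning has to happen before Legal — violated.
Roadmap has to happen before Planning — holds.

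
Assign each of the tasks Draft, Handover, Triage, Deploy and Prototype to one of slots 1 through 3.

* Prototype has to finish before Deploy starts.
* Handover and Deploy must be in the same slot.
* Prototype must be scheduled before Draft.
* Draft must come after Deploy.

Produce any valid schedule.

Triage in 1; Draft in 3; Deploy in 2; Handover in 2; Prototype in 1

Checking: Prototype(1) before Deploy(2); Deploy(2) before Draft(3); Prototype(1) before Draft(3); Handover = Deploy = 2.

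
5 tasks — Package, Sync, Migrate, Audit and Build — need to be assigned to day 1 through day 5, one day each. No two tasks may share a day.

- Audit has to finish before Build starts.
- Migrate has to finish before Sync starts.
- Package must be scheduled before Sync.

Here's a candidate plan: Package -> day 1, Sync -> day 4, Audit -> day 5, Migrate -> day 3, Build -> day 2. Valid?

No — it violates: Audit has to finish before Build starts

Migrate has to finish before Sync starts — holds.
No two tasks may share a day — holds.
Package must be scheduled before Sync — holds.
Audit has to finish before Build starts — violated.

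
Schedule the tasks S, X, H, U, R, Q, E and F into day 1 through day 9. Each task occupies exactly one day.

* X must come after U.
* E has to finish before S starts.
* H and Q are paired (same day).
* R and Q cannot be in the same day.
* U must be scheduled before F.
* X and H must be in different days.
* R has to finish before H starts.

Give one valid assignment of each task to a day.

F in day 2, X in day 2, E in day 1, S in day 2, R in day 1, H in day 3, U in day 1, Q in day 3

Checking: U(day 1) before F(day 2); R(day 1) before H(day 3); U(day 1) before X(day 2); E(day 1) before S(day 2); R(day 1) != Q(day 3); X(day 2) != H(day 3); H = Q = day 3.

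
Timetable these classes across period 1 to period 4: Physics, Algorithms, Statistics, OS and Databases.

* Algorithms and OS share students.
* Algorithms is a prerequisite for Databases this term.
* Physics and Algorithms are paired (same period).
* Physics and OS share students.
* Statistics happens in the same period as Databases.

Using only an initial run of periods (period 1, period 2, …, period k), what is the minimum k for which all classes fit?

The precedence chain requires at least 2 distinct periods.
2 works (last occupied period: period 2): for example Statistics=period 2; Physics=period 1; OS=period 2; Databases=period 2; Algorithms=period 1.

2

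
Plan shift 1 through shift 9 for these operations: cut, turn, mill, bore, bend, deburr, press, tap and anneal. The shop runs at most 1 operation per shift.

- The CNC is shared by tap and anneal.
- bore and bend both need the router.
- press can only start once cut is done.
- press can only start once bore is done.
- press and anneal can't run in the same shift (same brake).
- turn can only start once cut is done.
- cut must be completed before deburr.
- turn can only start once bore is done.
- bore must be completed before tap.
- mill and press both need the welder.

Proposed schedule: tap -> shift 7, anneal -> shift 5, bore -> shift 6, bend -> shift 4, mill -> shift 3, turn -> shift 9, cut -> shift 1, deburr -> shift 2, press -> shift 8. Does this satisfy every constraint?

Yes, all constraints hold

bore and bend both need the router — holds.
turn can only start once cut is done — holds.
press can only start once bore is done — holds.
bore must be completed before tap — holds.
mill and press both need the welder — holds.
press and anneal can't run in the same shift (same brake) — holds.
The CNC is shared by tap and anneal — holds.
turn can only start once bore is done — holds.
press can only start once cut is done — holds.
The shop runs at most 1 operation per shift — holds.
cut must be completed before deburr — holds.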